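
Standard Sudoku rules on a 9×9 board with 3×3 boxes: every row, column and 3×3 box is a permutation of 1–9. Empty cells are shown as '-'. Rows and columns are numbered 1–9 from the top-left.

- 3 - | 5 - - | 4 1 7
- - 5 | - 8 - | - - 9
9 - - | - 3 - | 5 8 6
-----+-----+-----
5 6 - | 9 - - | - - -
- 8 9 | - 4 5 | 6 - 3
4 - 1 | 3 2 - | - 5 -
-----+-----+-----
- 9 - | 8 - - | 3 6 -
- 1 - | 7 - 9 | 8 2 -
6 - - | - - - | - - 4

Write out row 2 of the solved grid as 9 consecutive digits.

row 2, column 7 = 2: row 2 has {5,8,9}; col 7 has {3,4,5,6,8}; box has {1,4,5,6,7,8,9} → only 2 remains.
row 2, column 8 = 3: row 2 has {2,5,8,9}; col 8 has {1,2,5,6,8}; box has {1,2,4,5,6,7,8,9} → only 3 remains.
row 5, column 4 = 1 (sole candidate).
row 5, column 8 = 7 (sole candidate).
row 6, column 2 = 7 (sole candidate).
row 6, column 7 = 9 (sole candidate).
row 6, column 9 = 8 (sole candidate).
row 8, column 1 = 3 (sole candidate).
row 8, column 3 = 4 (sole candidate).
row 8, column 9 = 5 (sole candidate).
row 9, column 4 = 2 (sole candidate).
row 9, column 8 = 9 (sole candidate).
row 2, column 2 = 4: row 2 has {2,3,5,8,9}; col 2 has {1,3,6,7,8,9}; box has {3,5,9} → only 4 remains.
row 2, column 4 = 6: row 2 has {2,3,4,5,8,9}; col 4 has {1,2,3,5,7,8,9}; box has {3,5,8} → only 6 remains.
row 3, column 2 = 2 (sole candidate).
row 3, column 3 = 7 (sole candidate).
row 3, column 4 = 4 (sole candidate).
row 3, column 6 = 1 (sole candidate).
row 4, column 5 = 7 (sole candidate).
row 4, column 6 = 8 (sole candidate).
row 4, column 7 = 1 (sole candidate).
row 4, column 8 = 4 (sole candidate).
row 4, column 9 = 2 (sole candidate).
row 5, column 1 = 2 (sole candidate).
row 6, column 6 = 6 (sole candidate).
row 7, column 1 = 7 (sole candidate).
row 7, column 3 = 2 (sole candidate).
row 7, column 6 = 4 (sole candidate).
row 7, column 9 = 1 (sole candidate).
row 8, column 5 = 6 (sole candidate).
row 9, column 2 = 5 (sole candidate).
row 9, column 3 = 8 (sole candidate).
row 9, column 5 = 1 (sole candidate).
row 9, column 6 = 3 (sole candidate).
row 9, column 7 = 7 (sole candidate).
row 1, column 1 = 8 (sole candidate).
row 1, column 3 = 6 (sole candidate).
row 1, column 5 = 9 (sole candidate).
row 1, column 6 = 2 (sole candidate).
row 2, column 1 = 1: row 2 has {2,3,4,5,6,8,9}; col 1 has {2,3,4,5,6,7,8,9}; box has {2,3,4,5,6,7,8,9} → only 1 remains.
row 2, column 6 = 7: row 2 has {1,2,3,4,5,6,8,9}; col 6 has {1,2,3,4,5,6,8,9}; box has {1,2,3,4,5,6,8,9} → only 7 remains.

145687239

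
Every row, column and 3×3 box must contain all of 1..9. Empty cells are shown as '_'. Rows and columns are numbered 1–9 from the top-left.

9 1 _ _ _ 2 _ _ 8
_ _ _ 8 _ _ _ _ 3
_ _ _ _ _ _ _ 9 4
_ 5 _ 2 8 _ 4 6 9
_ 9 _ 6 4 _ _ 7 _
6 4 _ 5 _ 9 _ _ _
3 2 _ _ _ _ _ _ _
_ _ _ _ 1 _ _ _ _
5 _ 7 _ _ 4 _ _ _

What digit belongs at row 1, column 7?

row 1, column 8 = 5: row 1 has {1,2,8,9}; col 8 has {6,7,9}; box has {3,4,8,9} → only 5 remains.
row 2, column 5 = 9: in row 2, 9 can only go here (every other open cell in that row sees a 9).
row 6, column 5 = 7: in row 6, 7 can only go here (every other open cell in that row sees a 7).
row 4, column 1 = 7: in row 4, 7 can only go here (every other open cell in that row sees a 7).
row 5, column 1 = 1: in column 1, 1 can only go here (every other open cell in that column sees a 1).
row 4, column 3 = 3: row 4 has {2,4,5,6,7,8,9}; col 3 has {7}; box has {1,4,5,6,7,9} → only 3 remains.
row 4, column 6 = 1: row 4 has {2,3,4,5,6,7,8,9}; col 6 has {2,4,9}; box has {2,4,5,6,7,8,9} → only 1 remains.
row 5, column 6 = 3: row 5 has {1,4,6,7,9}; col 6 has {1,2,4,9}; box has {1,2,4,5,6,7,8,9} → only 3 remains.
row 3, column 2 = 3: in column 2, 3 can only go here (every other open cell in that column sees a 3).
row 2, column 2 = 7: in column 2, 7 can only go here (every other open cell in that column sees a 7).
row 7, column 3 = 1: in column 3, 1 can only go here (every other open cell in that column sees a 1).
row 7, column 8 = 4: in row 7, 4 can only go here (every other open cell in that row sees a 4).
row 8, column 3 = 9: in column 3, 9 can only go here (every other open cell in that column sees a 9).
row 8, column 1 = 4: in row 8, 4 can only go here (every other open cell in that row sees a 4).
row 2, column 1 = 2: row 2 has {3,7,8,9}; col 1 has {1,3,4,5,6,7,9}; box has {1,3,7,9} → only 2 remains.
row 2, column 8 = 1: row 2 has {2,3,7,8,9}; col 8 has {4,5,6,7,9}; box has {3,4,5,8,9} → only 1 remains.
row 3, column 1 = 8: row 3 has {3,4,9}; col 1 has {1,2,3,4,5,6,7,9}; box has {1,2,3,7,9} → only 8 remains.
row 2, column 7 = 6: row 2 has {1,2,3,7,8,9}; col 7 has {4}; box has {1,3,4,5,8,9} → only 6 remains.
row 1, column 7 = 7: row 1 has {1,2,5,8,9}; col 7 has {4,6}; box has {1,3,4,5,6,8,9} → only 7 remains.

7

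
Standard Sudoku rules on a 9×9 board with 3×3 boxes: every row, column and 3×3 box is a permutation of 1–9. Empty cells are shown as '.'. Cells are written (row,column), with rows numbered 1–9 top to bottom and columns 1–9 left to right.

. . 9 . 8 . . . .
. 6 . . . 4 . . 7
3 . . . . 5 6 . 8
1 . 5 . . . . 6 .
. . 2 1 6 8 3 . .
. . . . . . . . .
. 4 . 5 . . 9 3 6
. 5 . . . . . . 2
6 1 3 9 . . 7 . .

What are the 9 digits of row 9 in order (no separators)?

(9,6) = 2: row 9 has {1,3,6,7,9}; col 6 has {4,5,8}; box has {5,9} → only 2 remains.
(9,5) = 4: row 9 has {1,2,3,6,7,9}; col 5 has {6,8}; box has {2,5,9} → only 4 remains.
(9,9) = 5: row 9 has {1,2,3,4,6,7,9}; col 9 has {2,6,7,8}; box has {2,3,6,7,9} → only 5 remains.
(9,8) = 8: row 9 has {1,2,3,4,5,6,7,9}; col 8 has {3,6}; box has {2,3,5,6,7,9} → only 8 remains.

613942785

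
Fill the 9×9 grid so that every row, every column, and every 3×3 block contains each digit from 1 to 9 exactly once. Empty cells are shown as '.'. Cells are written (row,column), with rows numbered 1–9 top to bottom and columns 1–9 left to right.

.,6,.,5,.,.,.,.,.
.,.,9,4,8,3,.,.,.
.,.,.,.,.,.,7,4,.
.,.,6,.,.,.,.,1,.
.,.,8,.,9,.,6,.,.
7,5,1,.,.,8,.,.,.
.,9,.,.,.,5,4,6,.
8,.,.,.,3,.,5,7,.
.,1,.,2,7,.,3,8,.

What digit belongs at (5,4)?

(7,5) = 1 (sole candidate).
(7,9) = 2 (sole candidate).
(9,9) = 9 (sole candidate).
(1,5) = 2 (sole candidate).
(3,5) = 6 (sole candidate).
(6,5) = 4 (sole candidate).
(6,9) = 3 (sole candidate).
(7,1) = 3 (sole candidate).
(7,3) = 7 (sole candidate).
(7,4) = 8 (sole candidate).
(8,9) = 1 (sole candidate).
(1,9) = 8 (sole candidate).
(3,9) = 5 (sole candidate).
(4,5) = 5 (sole candidate).
(6,4) = 6 (sole candidate).
(8,4) = 9 (sole candidate).
(2,8) = 2 (sole candidate).
(2,9) = 6 (sole candidate).
(3,4) = 1 (sole candidate).
(3,6) = 9 (sole candidate).
(5,8) = 5 (sole candidate).
(6,8) = 9 (sole candidate).
(1,6) = 7 (sole candidate).
(1,8) = 3 (sole candidate).
(2,2) = 7 (sole candidate).
(2,7) = 1 (sole candidate).
(3,1) = 2 (sole candidate).
(3,3) = 3 (sole candidate).
(4,6) = 2 (sole candidate).
(4,7) = 8 (sole candidate).
(5,1) = 4 (sole candidate).
(5,6) = 1 (sole candidate).
(5,9) = 7 (sole candidate).
(6,7) = 2 (sole candidate).
(1,1) = 1 (sole candidate).
(1,3) = 4 (sole candidate).
(1,7) = 9 (sole candidate).
(2,1) = 5 (sole candidate).
(3,2) = 8 (sole candidate).
(4,1) = 9 (sole candidate).
(4,2) = 3 (sole candidate).
(4,4) = 7 (sole candidate).
(4,9) = 4 (sole candidate).
(5,2) = 2 (sole candidate).
(5,4) = 3: row 5 has {1,2,4,5,6,7,8,9}; col 4 has {1,2,4,5,6,7,8,9}; box has {1,2,4,5,6,7,8,9} → only 3 remains.

3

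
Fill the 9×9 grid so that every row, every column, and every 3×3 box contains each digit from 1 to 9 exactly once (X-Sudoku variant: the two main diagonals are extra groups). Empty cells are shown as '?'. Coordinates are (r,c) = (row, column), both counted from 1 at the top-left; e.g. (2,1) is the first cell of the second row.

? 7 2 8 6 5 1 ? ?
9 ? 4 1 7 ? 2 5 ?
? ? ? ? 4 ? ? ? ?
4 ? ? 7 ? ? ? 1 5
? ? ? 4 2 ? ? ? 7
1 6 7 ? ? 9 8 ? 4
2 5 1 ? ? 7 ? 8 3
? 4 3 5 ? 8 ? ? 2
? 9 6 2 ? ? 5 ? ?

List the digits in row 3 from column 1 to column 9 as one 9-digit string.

615942738

(1,1) = 3: row 1 has {1,2,5,6,7,8}; col 1 has {1,2,4,9}; box has {2,4,7,9}; main diagonal has {2,7,9} → only 3 remains.
(1,9) = 9: row 1 has {1,2,3,5,6,7,8}; col 9 has {2,3,4,5,7}; box has {1,2,5}; anti-diagonal has {1,2,4,5} → only 9 remains.
(2,2) = 8: row 2 has {1,2,4,5,7,9}; col 2 has {4,5,6,7,9}; box has {2,3,4,7,9}; main diagonal has {2,3,7,9} → only 8 remains.
(2,6) = 3: row 2 has {1,2,4,5,7,8,9}; col 6 has {5,7,8,9}; box has {1,4,5,6,7,8} → only 3 remains.
(2,9) = 6: row 2 has {1,2,3,4,5,7,8,9}; col 9 has {2,3,4,5,7,9}; box has {1,2,5,9} → only 6 remains.
(3,2) = 1: row 3 has {4}; col 2 has {4,5,6,7,8,9}; box has {2,3,4,7,8,9} → only 1 remains.
(3,3) = 5: row 3 has {1,4}; col 3 has {1,2,3,4,6,7}; box has {1,2,3,4,7,8,9}; main diagonal has {2,3,7,8,9} → only 5 remains.
(3,4) = 9: row 3 has {1,4,5}; col 4 has {1,2,4,5,7,8}; box has {1,3,4,5,6,7,8} → only 9 remains.
(3,6) = 2: row 3 has {1,4,5,9}; col 6 has {3,5,7,8,9}; box has {1,3,4,5,6,7,8,9} → only 2 remains.
(3,9) = 8: row 3 has {1,2,4,5,9}; col 9 has {2,3,4,5,6,7,9}; box has {1,2,5,6,9} → only 8 remains.
(4,6) = 6: row 4 has {1,4,5,7}; col 6 has {2,3,5,7,8,9}; box has {2,4,7,9}; anti-diagonal has {1,2,4,5,9} → only 6 remains.
(5,2) = 3: row 5 has {2,4,7}; col 2 has {1,4,5,6,7,8,9}; box has {1,4,6,7} → only 3 remains.
(5,6) = 1: row 5 has {2,3,4,7}; col 6 has {2,3,5,6,7,8,9}; box has {2,4,6,7,9} → only 1 remains.
(6,4) = 3: row 6 has {1,4,6,7,8,9}; col 4 has {1,2,4,5,7,8,9}; box has {1,2,4,6,7,9}; anti-diagonal has {1,2,4,5,6,9} → only 3 remains.
(6,5) = 5: row 6 has {1,3,4,6,7,8,9}; col 5 has {2,4,6,7}; box has {1,2,3,4,6,7,9} → only 5 remains.
(6,8) = 2: row 6 has {1,3,4,5,6,7,8,9}; col 8 has {1,5,8}; box has {1,4,5,7,8} → only 2 remains.
(7,4) = 6: row 7 has {1,2,3,5,7,8}; col 4 has {1,2,3,4,5,7,8,9}; box has {2,5,7,8} → only 6 remains.
(7,5) = 9: row 7 has {1,2,3,5,6,7,8}; col 5 has {2,4,5,6,7}; box has {2,5,6,7,8} → only 9 remains.
(7,7) = 4: row 7 has {1,2,3,5,6,7,8,9}; col 7 has {1,2,5,8}; box has {2,3,5,8}; main diagonal has {2,3,5,7,8,9} → only 4 remains.
(8,1) = 7: row 8 has {2,3,4,5,8}; col 1 has {1,2,3,4,9}; box has {1,2,3,4,5,6,9} → only 7 remains.
(8,5) = 1: row 8 has {2,3,4,5,7,8}; col 5 has {2,4,5,6,7,9}; box has {2,5,6,7,8,9} → only 1 remains.
(8,8) = 6: row 8 has {1,2,3,4,5,7,8}; col 8 has {1,2,5,8}; box has {2,3,4,5,8}; main diagonal has {2,3,4,5,7,8,9} → only 6 remains.
(9,1) = 8: row 9 has {2,5,6,9}; col 1 has {1,2,3,4,7,9}; box has {1,2,3,4,5,6,7,9}; anti-diagonal has {1,2,3,4,5,6,9} → only 8 remains.
(9,5) = 3: row 9 has {2,5,6,8,9}; col 5 has {1,2,4,5,6,7,9}; box has {1,2,5,6,7,8,9} → only 3 remains.
(9,6) = 4: row 9 has {2,3,5,6,8,9}; col 6 has {1,2,3,5,6,7,8,9}; box has {1,2,3,5,6,7,8,9} → only 4 remains.
(9,8) = 7: row 9 has {2,3,4,5,6,8,9}; col 8 has {1,2,5,6,8}; box has {2,3,4,5,6,8} → only 7 remains.
(9,9) = 1: row 9 has {2,3,4,5,6,7,8,9}; col 9 has {2,3,4,5,6,7,8,9}; box has {2,3,4,5,6,7,8}; main diagonal has {2,3,4,5,6,7,8,9} → only 1 remains.
(1,8) = 4: row 1 has {1,2,3,5,6,7,8,9}; col 8 has {1,2,5,6,7,8}; box has {1,2,5,6,8,9} → only 4 remains.
(3,1) = 6: row 3 has {1,2,4,5,8,9}; col 1 has {1,2,3,4,7,8,9}; box has {1,2,3,4,5,7,8,9} → only 6 remains.
(3,7) = 7: row 3 has {1,2,4,5,6,8,9}; col 7 has {1,2,4,5,8}; box has {1,2,4,5,6,8,9}; anti-diagonal has {1,2,3,4,5,6,8,9} → only 7 remains.
(3,8) = 3: row 3 has {1,2,4,5,6,7,8,9}; col 8 has {1,2,4,5,6,7,8}; box has {1,2,4,5,6,7,8,9} → only 3 remains.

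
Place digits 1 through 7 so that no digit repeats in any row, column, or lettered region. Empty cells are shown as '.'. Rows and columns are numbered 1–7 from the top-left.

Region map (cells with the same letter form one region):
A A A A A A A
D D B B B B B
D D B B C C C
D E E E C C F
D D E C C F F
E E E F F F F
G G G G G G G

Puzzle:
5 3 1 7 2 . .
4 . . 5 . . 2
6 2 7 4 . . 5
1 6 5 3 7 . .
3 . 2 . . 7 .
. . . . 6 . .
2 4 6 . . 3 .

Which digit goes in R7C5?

R2C2 = 7: row 2 has {2,4,5}; col 2 has {2,3,4,6}; region has {1,2,3,4,6} → only 7 remains.
R2C3 = 3: row 2 has {2,4,5,7}; col 3 has {1,2,5,6,7}; region has {2,4,5,7} → only 3 remains.
R2C5 = 1: row 2 has {2,3,4,5,7}; col 5 has {2,6,7}; region has {2,3,4,5,7} → only 1 remains.
R2C6 = 6: row 2 has {1,2,3,4,5,7}; col 6 has {3,7}; region has {1,2,3,4,5,7} → only 6 remains.
R3C5 = 3: row 3 has {2,4,5,6,7}; col 5 has {1,2,6,7}; region has {5,7} → only 3 remains.
R3C6 = 1: row 3 has {2,3,4,5,6,7}; col 6 has {3,6,7}; region has {3,5,7} → only 1 remains.
R4C7 = 4: row 4 has {1,3,5,6,7}; col 7 has {2,5}; region has {6,7} → only 4 remains.
R5C2 = 5: row 5 has {2,3,7}; col 2 has {2,3,4,6,7}; region has {1,2,3,4,6,7} → only 5 remains.
R5C4 = 6: row 5 has {2,3,5,7}; col 4 has {3,4,5,7}; region has {1,3,5,7} → only 6 remains.
R5C5 = 4: row 5 has {2,3,5,6,7}; col 5 has {1,2,3,6,7}; region has {1,3,5,6,7} → only 4 remains.
R5C7 = 1: row 5 has {2,3,4,5,6,7}; col 7 has {2,4,5}; region has {4,6,7} → only 1 remains.
R6C1 = 7: row 6 has {6}; col 1 has {1,2,3,4,5,6}; region has {2,3,5,6} → only 7 remains.
R6C2 = 1: row 6 has {6,7}; col 2 has {2,3,4,5,6,7}; region has {2,3,5,6,7} → only 1 remains.
R6C3 = 4: row 6 has {1,6,7}; col 3 has {1,2,3,5,6,7}; region has {1,2,3,5,6,7} → only 4 remains.
R6C4 = 2: row 6 has {1,4,6,7}; col 4 has {3,4,5,6,7}; region has {1,4,6,7} → only 2 remains.
R6C6 = 5: row 6 has {1,2,4,6,7}; col 6 has {1,3,6,7}; region has {1,2,4,6,7} → only 5 remains.
R6C7 = 3: row 6 has {1,2,4,5,6,7}; col 7 has {1,2,4,5}; region has {1,2,4,5,6,7} → only 3 remains.
R7C4 = 1: row 7 has {2,3,4,6}; col 4 has {2,3,4,5,6,7}; region has {2,3,4,6} → only 1 remains.
R7C5 = 5: row 7 has {1,2,3,4,6}; col 5 has {1,2,3,4,6,7}; region has {1,2,3,4,6} → only 5 remains.

5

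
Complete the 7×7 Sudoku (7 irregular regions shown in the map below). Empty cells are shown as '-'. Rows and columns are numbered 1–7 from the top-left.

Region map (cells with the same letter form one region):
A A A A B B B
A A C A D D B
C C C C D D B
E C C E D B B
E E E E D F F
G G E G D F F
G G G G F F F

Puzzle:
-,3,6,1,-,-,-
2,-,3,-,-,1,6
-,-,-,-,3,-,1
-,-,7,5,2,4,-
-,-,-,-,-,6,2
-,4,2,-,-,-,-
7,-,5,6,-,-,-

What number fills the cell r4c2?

r3c3 = 4 (sole candidate).
r3c4 = 2 (sole candidate).
r4c7 = 3 (sole candidate).
r5c3 = 1 (sole candidate).
r6c4 = 3 (sole candidate).
r7c6 = 3 (sole candidate).
r7c7 = 4 (sole candidate).
r4c1 = 6 (sole candidate).
r4c2 = 1: row 4 has {2,3,4,5,6,7}; col 2 has {3,4}; region has {2,3,4,7} → only 1 remains.

1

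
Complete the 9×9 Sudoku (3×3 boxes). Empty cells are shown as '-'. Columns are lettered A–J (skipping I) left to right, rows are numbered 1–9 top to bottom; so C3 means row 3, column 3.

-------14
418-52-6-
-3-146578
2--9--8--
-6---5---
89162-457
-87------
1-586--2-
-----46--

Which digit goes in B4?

A3 = 9 (sole candidate).
C3 = 2 (sole candidate).
H4 = 3 (sole candidate).
H5 = 9 (sole candidate).
F6 = 3 (sole candidate).
H7 = 4 (sole candidate).
B8 = 4 (sole candidate).
A9 = 3 (sole candidate).
B9 = 2 (sole candidate).
C9 = 9 (sole candidate).
H9 = 8 (sole candidate).
C1 = 6 (sole candidate).
C4 = 4 (sole candidate).
A5 = 7 (sole candidate).
C5 = 3 (sole candidate).
D5 = 4 (sole candidate).
A7 = 6 (sole candidate).
A1 = 5 (sole candidate).
B1 = 7 (sole candidate).
D1 = 3 (sole candidate).
D2 = 7 (sole candidate).
B4 = 5: row 4 has {2,3,4,8,9}; col 2 has {1,2,3,4,6,7,8,9}; box has {1,2,3,4,6,7,8,9} → only 5 remains.

5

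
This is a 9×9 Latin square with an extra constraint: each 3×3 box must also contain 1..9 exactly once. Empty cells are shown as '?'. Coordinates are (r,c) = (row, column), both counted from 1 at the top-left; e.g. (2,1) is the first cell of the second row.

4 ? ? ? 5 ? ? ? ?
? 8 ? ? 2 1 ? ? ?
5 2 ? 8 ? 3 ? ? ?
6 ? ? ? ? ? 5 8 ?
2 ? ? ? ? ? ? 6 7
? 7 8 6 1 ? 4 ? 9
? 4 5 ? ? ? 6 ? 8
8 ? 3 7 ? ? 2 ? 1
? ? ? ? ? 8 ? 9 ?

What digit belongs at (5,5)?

8

(1,4) = 9: row 1 has {4,5}; col 4 has {6,7,8}; box has {1,2,3,5,8} → only 9 remains.
(2,4) = 4: row 2 has {1,2,8}; col 4 has {6,7,8,9}; box has {1,2,3,5,8,9} → only 4 remains.
(6,1) = 3: row 6 has {1,4,6,7,8,9}; col 1 has {2,4,5,6,8}; box has {2,6,7,8} → only 3 remains.
(6,8) = 2: row 6 has {1,3,4,6,7,8,9}; col 8 has {6,8,9}; box has {4,5,6,7,8,9} → only 2 remains.
(4,9) = 3: row 4 has {5,6,8}; col 9 has {1,7,8,9}; box has {2,4,5,6,7,8,9} → only 3 remains.
(5,7) = 1: row 5 has {2,6,7}; col 7 has {2,4,5,6}; box has {2,3,4,5,6,7,8,9} → only 1 remains.
(6,6) = 5: row 6 has {1,2,3,4,6,7,8,9}; col 6 has {1,3,8}; box has {1,6} → only 5 remains.
(4,4) = 2: row 4 has {3,5,6,8}; col 4 has {4,6,7,8,9}; box has {1,5,6} → only 2 remains.
(5,4) = 3: row 5 has {1,2,6,7}; col 4 has {2,4,6,7,8,9}; box has {1,2,5,6} → only 3 remains.
(7,4) = 1: row 7 has {4,5,6,8}; col 4 has {2,3,4,6,7,8,9}; box has {7,8} → only 1 remains.
(9,4) = 5: row 9 has {8,9}; col 4 has {1,2,3,4,6,7,8,9}; box has {1,7,8} → only 5 remains.
(9,9) = 4: row 9 has {5,8,9}; col 9 has {1,3,7,8,9}; box has {1,2,6,8,9} → only 4 remains.
(3,9) = 6: row 3 has {2,3,5,8}; col 9 has {1,3,4,7,8,9}; box has {} → only 6 remains.
(8,8) = 5: row 8 has {1,2,3,7,8}; col 8 has {2,6,8,9}; box has {1,2,4,6,8,9} → only 5 remains.
(1,9) = 2: row 1 has {4,5,9}; col 9 has {1,3,4,6,7,8,9}; box has {6} → only 2 remains.
(2,9) = 5: row 2 has {1,2,4,8}; col 9 has {1,2,3,4,6,7,8,9}; box has {2,6} → only 5 remains.
(3,5) = 7: row 3 has {2,3,5,6,8}; col 5 has {1,2,5}; box has {1,2,3,4,5,8,9} → only 7 remains.
(3,7) = 9: row 3 has {2,3,5,6,7,8}; col 7 has {1,2,4,5,6}; box has {2,5,6} → only 9 remains.
(1,6) = 6: row 1 has {2,4,5,9}; col 6 has {1,3,5,8}; box has {1,2,3,4,5,7,8,9} → only 6 remains.
(3,3) = 1: row 3 has {2,3,5,6,7,8,9}; col 3 has {3,5,8}; box has {2,4,5,8} → only 1 remains.
(3,8) = 4: row 3 has {1,2,3,5,6,7,8,9}; col 8 has {2,5,6,8,9}; box has {2,5,6,9} → only 4 remains.
(1,2) = 3: row 1 has {2,4,5,6,9}; col 2 has {2,4,7,8}; box has {1,2,4,5,8} → only 3 remains.
(1,3) = 7: row 1 has {2,3,4,5,6,9}; col 3 has {1,3,5,8}; box has {1,2,3,4,5,8} → only 7 remains.
(1,7) = 8: row 1 has {2,3,4,5,6,7,9}; col 7 has {1,2,4,5,6,9}; box has {2,4,5,6,9} → only 8 remains.
(1,8) = 1: row 1 has {2,3,4,5,6,7,8,9}; col 8 has {2,4,5,6,8,9}; box has {2,4,5,6,8,9} → only 1 remains.
(2,1) = 9: row 2 has {1,2,4,5,8}; col 1 has {2,3,4,5,6,8}; box has {1,2,3,4,5,7,8} → only 9 remains.
(2,3) = 6: row 2 has {1,2,4,5,8,9}; col 3 has {1,3,5,7,8}; box has {1,2,3,4,5,7,8,9} → only 6 remains.
(7,1) = 7: row 7 has {1,4,5,6,8}; col 1 has {2,3,4,5,6,8,9}; box has {3,4,5,8} → only 7 remains.
(7,8) = 3: row 7 has {1,4,5,6,7,8}; col 8 has {1,2,4,5,6,8,9}; box has {1,2,4,5,6,8,9} → only 3 remains.
(9,1) = 1: row 9 has {4,5,8,9}; col 1 has {2,3,4,5,6,7,8,9}; box has {3,4,5,7,8} → only 1 remains.
(9,2) = 6: row 9 has {1,4,5,8,9}; col 2 has {2,3,4,7,8}; box has {1,3,4,5,7,8} → only 6 remains.
(9,3) = 2: row 9 has {1,4,5,6,8,9}; col 3 has {1,3,5,6,7,8}; box has {1,3,4,5,6,7,8} → only 2 remains.
(9,5) = 3: row 9 has {1,2,4,5,6,8,9}; col 5 has {1,2,5,7}; box has {1,5,7,8} → only 3 remains.
(9,7) = 7: row 9 has {1,2,3,4,5,6,8,9}; col 7 has {1,2,4,5,6,8,9}; box has {1,2,3,4,5,6,8,9} → only 7 remains.
(2,7) = 3: row 2 has {1,2,4,5,6,8,9}; col 7 has {1,2,4,5,6,7,8,9}; box has {1,2,4,5,6,8,9} → only 3 remains.
(2,8) = 7: row 2 has {1,2,3,4,5,6,8,9}; col 8 has {1,2,3,4,5,6,8,9}; box has {1,2,3,4,5,6,8,9} → only 7 remains.
(7,5) = 9: row 7 has {1,3,4,5,6,7,8}; col 5 has {1,2,3,5,7}; box has {1,3,5,7,8} → only 9 remains.
(7,6) = 2: row 7 has {1,3,4,5,6,7,8,9}; col 6 has {1,3,5,6,8}; box has {1,3,5,7,8,9} → only 2 remains.
(8,2) = 9: row 8 has {1,2,3,5,7,8}; col 2 has {2,3,4,6,7,8}; box has {1,2,3,4,5,6,7,8} → only 9 remains.
(8,6) = 4: row 8 has {1,2,3,5,7,8,9}; col 6 has {1,2,3,5,6,8}; box has {1,2,3,5,7,8,9} → only 4 remains.
(4,2) = 1: row 4 has {2,3,5,6,8}; col 2 has {2,3,4,6,7,8,9}; box has {2,3,6,7,8} → only 1 remains.
(4,5) = 4: row 4 has {1,2,3,5,6,8}; col 5 has {1,2,3,5,7,9}; box has {1,2,3,5,6} → only 4 remains.
(5,2) = 5: row 5 has {1,2,3,6,7}; col 2 has {1,2,3,4,6,7,8,9}; box has {1,2,3,6,7,8} → only 5 remains.
(5,5) = 8: row 5 has {1,2,3,5,6,7}; col 5 has {1,2,3,4,5,7,9}; box has {1,2,3,4,5,6} → only 8 remains.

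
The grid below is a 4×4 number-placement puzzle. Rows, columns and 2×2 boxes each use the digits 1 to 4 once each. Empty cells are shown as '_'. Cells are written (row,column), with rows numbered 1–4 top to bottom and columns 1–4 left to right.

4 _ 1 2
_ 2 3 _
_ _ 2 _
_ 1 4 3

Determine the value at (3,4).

(1,2) = 3: row 1 has {1,2,4}; col 2 has {1,2}; box has {2,4} → only 3 remains.
(2,1) = 1: row 2 has {2,3}; col 1 has {4}; box has {2,3,4} → only 1 remains.
(2,4) = 4: row 2 has {1,2,3}; col 4 has {2,3}; box has {1,2,3} → only 4 remains.
(3,1) = 3: row 3 has {2}; col 1 has {1,4}; box has {1} → only 3 remains.
(3,2) = 4: row 3 has {2,3}; col 2 has {1,2,3}; box has {1,3} → only 4 remains.
(3,4) = 1: row 3 has {2,3,4}; col 4 has {2,3,4}; box has {2,3,4} → only 1 remains.

1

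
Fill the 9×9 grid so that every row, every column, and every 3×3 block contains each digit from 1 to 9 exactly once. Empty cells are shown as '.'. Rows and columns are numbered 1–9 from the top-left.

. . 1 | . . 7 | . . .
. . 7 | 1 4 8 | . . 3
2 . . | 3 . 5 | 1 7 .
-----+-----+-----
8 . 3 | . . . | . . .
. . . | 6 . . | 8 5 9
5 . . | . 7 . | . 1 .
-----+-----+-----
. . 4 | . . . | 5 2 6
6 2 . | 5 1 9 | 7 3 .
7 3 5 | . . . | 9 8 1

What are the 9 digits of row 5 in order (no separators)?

row 2, column 1 = 9 (sole candidate).
row 2, column 8 = 6 (sole candidate).
row 4, column 8 = 4 (sole candidate).
row 5, column 3 = 2: row 5 has {5,6,8,9}; col 3 has {1,3,4,5,7}; box has {3,5,8} → only 2 remains.
row 5, column 5 = 3: row 5 has {2,5,6,8,9}; col 5 has {1,4,7}; box has {6,7} → only 3 remains.
row 6, column 9 = 2 (sole candidate).
row 7, column 1 = 1 (sole candidate).
row 7, column 5 = 8 (sole candidate).
row 7, column 6 = 3 (sole candidate).
row 8, column 3 = 8 (sole candidate).
row 8, column 9 = 4 (sole candidate).
row 1, column 8 = 9 (sole candidate).
row 2, column 2 = 5 (sole candidate).
row 2, column 7 = 2 (sole candidate).
row 3, column 3 = 6 (sole candidate).
row 3, column 5 = 9 (sole candidate).
row 3, column 9 = 8 (sole candidate).
row 4, column 7 = 6 (sole candidate).
row 4, column 9 = 7 (sole candidate).
row 5, column 1 = 4: row 5 has {2,3,5,6,8,9}; col 1 has {1,2,5,6,7,8,9}; box has {2,3,5,8} → only 4 remains.
row 5, column 6 = 1: row 5 has {2,3,4,5,6,8,9}; col 6 has {3,5,7,8,9}; box has {3,6,7} → only 1 remains.
row 6, column 3 = 9 (sole candidate).
row 6, column 6 = 4 (sole candidate).
row 6, column 7 = 3 (sole candidate).
row 7, column 2 = 9 (sole candidate).
row 7, column 4 = 7 (sole candidate).
row 1, column 1 = 3 (sole candidate).
row 1, column 4 = 2 (sole candidate).
row 1, column 5 = 6 (sole candidate).
row 1, column 7 = 4 (sole candidate).
row 1, column 9 = 5 (sole candidate).
row 3, column 2 = 4 (sole candidate).
row 4, column 2 = 1 (sole candidate).
row 4, column 4 = 9 (sole candidate).
row 4, column 6 = 2 (sole candidate).
row 5, column 2 = 7: row 5 has {1,2,3,4,5,6,8,9}; col 2 has {1,2,3,4,5,9}; box has {1,2,3,4,5,8,9} → only 7 remains.

472631859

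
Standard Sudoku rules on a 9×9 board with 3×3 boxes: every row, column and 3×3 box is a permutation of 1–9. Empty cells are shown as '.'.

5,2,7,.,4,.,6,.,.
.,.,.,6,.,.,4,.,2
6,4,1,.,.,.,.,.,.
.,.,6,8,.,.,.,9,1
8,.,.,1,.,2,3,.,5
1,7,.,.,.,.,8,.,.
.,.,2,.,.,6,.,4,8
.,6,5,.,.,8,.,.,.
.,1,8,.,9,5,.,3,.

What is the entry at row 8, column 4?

3

row 5, column 2 = 9 (sole candidate).
row 5, column 3 = 4 (sole candidate).
row 6, column 3 = 3 (sole candidate).
row 7, column 2 = 3 (sole candidate).
row 7, column 4 = 7 (sole candidate).
row 7, column 5 = 1 (sole candidate).
row 2, column 2 = 8 (sole candidate).
row 2, column 3 = 9 (sole candidate).
row 4, column 1 = 2 (sole candidate).
row 4, column 2 = 5 (sole candidate).
row 4, column 7 = 7 (sole candidate).
row 5, column 8 = 6 (sole candidate).
row 6, column 8 = 2 (sole candidate).
row 6, column 9 = 4 (sole candidate).
row 7, column 1 = 9 (sole candidate).
row 7, column 7 = 5 (sole candidate).
row 9, column 7 = 2 (sole candidate).
row 2, column 1 = 3 (sole candidate).
row 3, column 7 = 9 (sole candidate).
row 4, column 5 = 3 (sole candidate).
row 4, column 6 = 4 (sole candidate).
row 5, column 5 = 7 (sole candidate).
row 6, column 6 = 9 (sole candidate).
row 8, column 5 = 2 (sole candidate).
row 8, column 7 = 1 (sole candidate).
row 8, column 8 = 7 (sole candidate).
row 8, column 9 = 9 (sole candidate).
row 9, column 4 = 4 (sole candidate).
row 9, column 9 = 6 (sole candidate).
row 1, column 9 = 3 (sole candidate).
row 2, column 5 = 5 (sole candidate).
row 2, column 8 = 1 (sole candidate).
row 3, column 5 = 8 (sole candidate).
row 3, column 8 = 5 (sole candidate).
row 3, column 9 = 7 (sole candidate).
row 6, column 4 = 5 (sole candidate).
row 6, column 5 = 6 (sole candidate).
row 8, column 1 = 4 (sole candidate).
row 8, column 4 = 3: row 8 has {1,2,4,5,6,7,8,9}; col 4 has {1,4,5,6,7,8}; box has {1,2,4,5,6,7,8,9} → only 3 remains.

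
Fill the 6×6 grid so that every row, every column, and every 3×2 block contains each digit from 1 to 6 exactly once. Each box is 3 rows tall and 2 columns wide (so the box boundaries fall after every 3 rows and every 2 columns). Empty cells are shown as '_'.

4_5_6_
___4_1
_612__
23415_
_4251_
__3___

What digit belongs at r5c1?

r1c4 = 3 (sole candidate).
r1c6 = 2 (sole candidate).
r2c3 = 6 (sole candidate).
r2c5 = 3 (sole candidate).
r3c5 = 4 (sole candidate).
r3c6 = 5 (sole candidate).
r4c6 = 6 (sole candidate).
r5c1 = 6: row 5 has {1,2,4,5}; col 1 has {2,4}; box has {2,3,4} → only 6 remains.

6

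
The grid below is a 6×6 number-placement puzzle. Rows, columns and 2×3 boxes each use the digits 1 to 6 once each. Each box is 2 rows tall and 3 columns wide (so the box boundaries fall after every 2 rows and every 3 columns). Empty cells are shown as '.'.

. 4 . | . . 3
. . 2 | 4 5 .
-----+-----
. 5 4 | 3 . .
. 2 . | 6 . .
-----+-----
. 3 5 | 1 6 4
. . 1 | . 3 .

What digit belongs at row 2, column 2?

1

row 1, column 3 = 6: row 1 has {3,4}; col 3 has {1,2,4,5}; box has {2,4} → only 6 remains.
row 1, column 4 = 2: row 1 has {3,4,6}; col 4 has {1,3,4,6}; box has {3,4,5} → only 2 remains.
row 1, column 5 = 1: row 1 has {2,3,4,6}; col 5 has {3,5,6}; box has {2,3,4,5} → only 1 remains.
row 2, column 2 = 1: row 2 has {2,4,5}; col 2 has {2,3,4,5}; box has {2,4,6} → only 1 remains.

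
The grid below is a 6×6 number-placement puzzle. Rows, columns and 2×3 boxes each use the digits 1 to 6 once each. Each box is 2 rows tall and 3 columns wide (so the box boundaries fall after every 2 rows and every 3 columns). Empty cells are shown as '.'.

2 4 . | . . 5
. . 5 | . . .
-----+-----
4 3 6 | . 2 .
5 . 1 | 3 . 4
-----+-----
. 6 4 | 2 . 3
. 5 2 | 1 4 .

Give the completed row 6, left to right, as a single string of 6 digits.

352146

row 1, column 3 = 3: row 1 has {2,4,5}; col 3 has {1,2,4,5,6}; box has {2,4,5} → only 3 remains.
row 1, column 4 = 6: row 1 has {2,3,4,5}; col 4 has {1,2,3}; box has {5} → only 6 remains.
row 1, column 5 = 1: row 1 has {2,3,4,5,6}; col 5 has {2,4}; box has {5,6} → only 1 remains.
row 2, column 2 = 1: row 2 has {5}; col 2 has {3,4,5,6}; box has {2,3,4,5} → only 1 remains.
row 2, column 4 = 4: row 2 has {1,5}; col 4 has {1,2,3,6}; box has {1,5,6} → only 4 remains.
row 2, column 5 = 3: row 2 has {1,4,5}; col 5 has {1,2,4}; box has {1,4,5,6} → only 3 remains.
row 2, column 6 = 2: row 2 has {1,3,4,5}; col 6 has {3,4,5}; box has {1,3,4,5,6} → only 2 remains.
row 3, column 4 = 5: row 3 has {2,3,4,6}; col 4 has {1,2,3,4,6}; box has {2,3,4} → only 5 remains.
row 3, column 6 = 1: row 3 has {2,3,4,5,6}; col 6 has {2,3,4,5}; box has {2,3,4,5} → only 1 remains.
row 4, column 2 = 2: row 4 has {1,3,4,5}; col 2 has {1,3,4,5,6}; box has {1,3,4,5,6} → only 2 remains.
row 4, column 5 = 6: row 4 has {1,2,3,4,5}; col 5 has {1,2,3,4}; box has {1,2,3,4,5} → only 6 remains.
row 5, column 1 = 1: row 5 has {2,3,4,6}; col 1 has {2,4,5}; box has {2,4,5,6} → only 1 remains.
row 5, column 5 = 5: row 5 has {1,2,3,4,6}; col 5 has {1,2,3,4,6}; box has {1,2,3,4} → only 5 remains.
row 6, column 1 = 3: row 6 has {1,2,4,5}; col 1 has {1,2,4,5}; box has {1,2,4,5,6} → only 3 remains.
row 6, column 6 = 6: row 6 has {1,2,3,4,5}; col 6 has {1,2,3,4,5}; box has {1,2,3,4,5} → only 6 remains.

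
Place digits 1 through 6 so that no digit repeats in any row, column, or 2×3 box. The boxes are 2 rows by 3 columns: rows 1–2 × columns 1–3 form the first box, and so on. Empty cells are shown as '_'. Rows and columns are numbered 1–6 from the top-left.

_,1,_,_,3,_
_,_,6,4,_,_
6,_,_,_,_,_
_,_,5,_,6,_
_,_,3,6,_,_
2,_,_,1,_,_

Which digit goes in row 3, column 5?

4

row 6, column 3 = 4: row 6 has {1,2}; col 3 has {3,5,6}; box has {2,3} → only 4 remains.
row 6, column 5 = 5: row 6 has {1,2,4}; col 5 has {3,6}; box has {1,6} → only 5 remains.
row 6, column 6 = 3: row 6 has {1,2,4,5}; col 6 has {}; box has {1,5,6} → only 3 remains.
row 1, column 3 = 2: row 1 has {1,3}; col 3 has {3,4,5,6}; box has {1,6} → only 2 remains.
row 1, column 4 = 5: row 1 has {1,2,3}; col 4 has {1,4,6}; box has {3,4} → only 5 remains.
row 1, column 6 = 6: row 1 has {1,2,3,5}; col 6 has {3}; box has {3,4,5} → only 6 remains.
row 3, column 3 = 1: row 3 has {6}; col 3 has {2,3,4,5,6}; box has {5,6} → only 1 remains.
row 5, column 2 = 5: row 5 has {3,6}; col 2 has {1}; box has {2,3,4} → only 5 remains.
row 6, column 2 = 6: row 6 has {1,2,3,4,5}; col 2 has {1,5}; box has {2,3,4,5} → only 6 remains.
row 1, column 1 = 4: row 1 has {1,2,3,5,6}; col 1 has {2,6}; box has {1,2,6} → only 4 remains.
row 2, column 2 = 3: row 2 has {4,6}; col 2 has {1,5,6}; box has {1,2,4,6} → only 3 remains.
row 4, column 1 = 3: row 4 has {5,6}; col 1 has {2,4,6}; box has {1,5,6} → only 3 remains.
row 4, column 4 = 2: row 4 has {3,5,6}; col 4 has {1,4,5,6}; box has {6} → only 2 remains.
row 5, column 1 = 1: row 5 has {3,5,6}; col 1 has {2,3,4,6}; box has {2,3,4,5,6} → only 1 remains.
row 2, column 1 = 5: row 2 has {3,4,6}; col 1 has {1,2,3,4,6}; box has {1,2,3,4,6} → only 5 remains.
row 3, column 4 = 3: row 3 has {1,6}; col 4 has {1,2,4,5,6}; box has {2,6} → only 3 remains.
row 3, column 5 = 4: row 3 has {1,3,6}; col 5 has {3,5,6}; box has {2,3,6} → only 4 remains.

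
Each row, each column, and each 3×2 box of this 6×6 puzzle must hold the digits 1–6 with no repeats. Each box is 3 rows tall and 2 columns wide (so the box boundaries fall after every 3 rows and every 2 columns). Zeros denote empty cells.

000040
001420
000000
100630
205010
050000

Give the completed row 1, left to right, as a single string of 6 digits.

623541

r4c2 = 4: row 4 has {1,3,6}; col 2 has {5}; box has {1,2,5} → only 4 remains.
r4c3 = 2: row 4 has {1,3,4,6}; col 3 has {1,5}; box has {5,6} → only 2 remains.
r4c6 = 5: row 4 has {1,2,3,4,6}; col 6 has {}; box has {1,3} → only 5 remains.
r5c4 = 3: row 5 has {1,2,5}; col 4 has {4,6}; box has {2,5,6} → only 3 remains.
r6c3 = 4: row 6 has {5}; col 3 has {1,2,5}; box has {2,3,5,6} → only 4 remains.
r6c4 = 1: row 6 has {4,5}; col 4 has {3,4,6}; box has {2,3,4,5,6} → only 1 remains.
r6c5 = 6: row 6 has {1,4,5}; col 5 has {1,2,3,4}; box has {1,3,5} → only 6 remains.
r6c6 = 2: row 6 has {1,4,5,6}; col 6 has {5}; box has {1,3,5,6} → only 2 remains.
r3c5 = 5: row 3 has {}; col 5 has {1,2,3,4,6}; box has {2,4} → only 5 remains.
r5c2 = 6: row 5 has {1,2,3,5}; col 2 has {4,5}; box has {1,2,4,5} → only 6 remains.
r5c6 = 4: row 5 has {1,2,3,5,6}; col 6 has {2,5}; box has {1,2,3,5,6} → only 4 remains.
r6c1 = 3: row 6 has {1,2,4,5,6}; col 1 has {1,2}; box has {1,2,4,5,6} → only 3 remains.
r2c2 = 3: row 2 has {1,2,4}; col 2 has {4,5,6}; box has {} → only 3 remains.
r2c6 = 6: row 2 has {1,2,3,4}; col 6 has {2,4,5}; box has {2,4,5} → only 6 remains.
r3c4 = 2: row 3 has {5}; col 4 has {1,3,4,6}; box has {1,4} → only 2 remains.
r1c4 = 5: row 1 has {4}; col 4 has {1,2,3,4,6}; box has {1,2,4} → only 5 remains.
r2c1 = 5: row 2 has {1,2,3,4,6}; col 1 has {1,2,3}; box has {3} → only 5 remains.
r3c2 = 1: row 3 has {2,5}; col 2 has {3,4,5,6}; box has {3,5} → only 1 remains.
r3c6 = 3: row 3 has {1,2,5}; col 6 has {2,4,5,6}; box has {2,4,5,6} → only 3 remains.
r1c1 = 6: row 1 has {4,5}; col 1 has {1,2,3,5}; box has {1,3,5} → only 6 remains.
r1c2 = 2: row 1 has {4,5,6}; col 2 has {1,3,4,5,6}; box has {1,3,5,6} → only 2 remains.
r1c3 = 3: row 1 has {2,4,5,6}; col 3 has {1,2,4,5}; box has {1,2,4,5} → only 3 remains.
r1c6 = 1: row 1 has {2,3,4,5,6}; col 6 has {2,3,4,5,6}; box has {2,3,4,5,6} → only 1 remains.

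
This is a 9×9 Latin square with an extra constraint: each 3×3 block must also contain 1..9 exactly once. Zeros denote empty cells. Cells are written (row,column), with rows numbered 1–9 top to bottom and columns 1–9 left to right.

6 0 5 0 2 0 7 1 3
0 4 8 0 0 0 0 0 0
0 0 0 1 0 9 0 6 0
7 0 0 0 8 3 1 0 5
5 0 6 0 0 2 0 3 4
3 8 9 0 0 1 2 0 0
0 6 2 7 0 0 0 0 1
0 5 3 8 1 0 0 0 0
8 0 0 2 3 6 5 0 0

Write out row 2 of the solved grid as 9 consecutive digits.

148367952

(1,2) = 9 (sole candidate).
(1,4) = 4 (sole candidate).
(1,6) = 8 (sole candidate).
(2,7) = 9: row 2 has {4,8}; col 7 has {1,2,5,7}; box has {1,3,6,7} → only 9 remains.
(2,9) = 2: row 2 has {4,8,9}; col 9 has {1,3,4,5}; box has {1,3,6,7,9} → only 2 remains.
(3,1) = 2 (sole candidate).
(3,3) = 7 (sole candidate).
(3,5) = 5 (sole candidate).
(3,9) = 8 (sole candidate).
(4,2) = 2 (sole candidate).
(4,3) = 4 (sole candidate).
(4,8) = 9 (sole candidate).
(5,2) = 1 (sole candidate).
(5,4) = 9 (sole candidate).
(5,5) = 7 (sole candidate).
(5,7) = 8 (sole candidate).
(6,8) = 7 (sole candidate).
(6,9) = 6 (sole candidate).
(8,6) = 4 (sole candidate).
(8,7) = 6 (sole candidate).
(8,8) = 2 (sole candidate).
(9,2) = 7 (sole candidate).
(9,3) = 1 (sole candidate).
(9,8) = 4 (sole candidate).
(9,9) = 9 (sole candidate).
(2,1) = 1: row 2 has {2,4,8,9}; col 1 has {2,3,5,6,7,8}; box has {2,4,5,6,7,8,9} → only 1 remains.
(2,5) = 6: row 2 has {1,2,4,8,9}; col 5 has {1,2,3,5,7,8}; box has {1,2,4,5,8,9} → only 6 remains.
(2,6) = 7: row 2 has {1,2,4,6,8,9}; col 6 has {1,2,3,4,6,8,9}; box has {1,2,4,5,6,8,9} → only 7 remains.
(2,8) = 5: row 2 has {1,2,4,6,7,8,9}; col 8 has {1,2,3,4,6,7,9}; box has {1,2,3,6,7,8,9} → only 5 remains.
(3,2) = 3 (sole candidate).
(3,7) = 4 (sole candidate).
(4,4) = 6 (sole candidate).
(6,4) = 5 (sole candidate).
(6,5) = 4 (sole candidate).
(7,5) = 9 (sole candidate).
(7,6) = 5 (sole candidate).
(7,7) = 3 (sole candidate).
(7,8) = 8 (sole candidate).
(8,1) = 9 (sole candidate).
(8,9) = 7 (sole candidate).
(2,4) = 3: row 2 has {1,2,4,5,6,7,8,9}; col 4 has {1,2,4,5,6,7,8,9}; box has {1,2,4,5,6,7,8,9} → only 3 remains.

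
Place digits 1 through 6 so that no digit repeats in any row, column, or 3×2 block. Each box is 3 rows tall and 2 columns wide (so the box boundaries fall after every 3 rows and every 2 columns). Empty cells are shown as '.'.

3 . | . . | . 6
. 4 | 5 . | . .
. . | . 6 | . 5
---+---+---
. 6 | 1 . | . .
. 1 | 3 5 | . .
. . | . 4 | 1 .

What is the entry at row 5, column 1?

row 3, column 2 = 2: row 3 has {5,6}; col 2 has {1,4,6}; box has {3,4} → only 2 remains.
row 3, column 3 = 4: row 3 has {2,5,6}; col 3 has {1,3,5}; box has {5,6} → only 4 remains.
row 3, column 5 = 3: row 3 has {2,4,5,6}; col 5 has {1}; box has {5,6} → only 3 remains.
row 4, column 4 = 2: row 4 has {1,6}; col 4 has {4,5,6}; box has {1,3,4,5} → only 2 remains.
row 6, column 3 = 6: row 6 has {1,4}; col 3 has {1,3,4,5}; box has {1,2,3,4,5} → only 6 remains.
row 1, column 2 = 5: row 1 has {3,6}; col 2 has {1,2,4,6}; box has {2,3,4} → only 5 remains.
row 1, column 3 = 2: row 1 has {3,5,6}; col 3 has {1,3,4,5,6}; box has {4,5,6} → only 2 remains.
row 1, column 4 = 1: row 1 has {2,3,5,6}; col 4 has {2,4,5,6}; box has {2,4,5,6} → only 1 remains.
row 1, column 5 = 4: row 1 has {1,2,3,5,6}; col 5 has {1,3}; box has {3,5,6} → only 4 remains.
row 2, column 4 = 3: row 2 has {4,5}; col 4 has {1,2,4,5,6}; box has {1,2,4,5,6} → only 3 remains.
row 2, column 5 = 2: row 2 has {3,4,5}; col 5 has {1,3,4}; box has {3,4,5,6} → only 2 remains.
row 2, column 6 = 1: row 2 has {2,3,4,5}; col 6 has {5,6}; box has {2,3,4,5,6} → only 1 remains.
row 3, column 1 = 1: row 3 has {2,3,4,5,6}; col 1 has {3}; box has {2,3,4,5} → only 1 remains.
row 4, column 5 = 5: row 4 has {1,2,6}; col 5 has {1,2,3,4}; box has {1} → only 5 remains.
row 5, column 5 = 6: row 5 has {1,3,5}; col 5 has {1,2,3,4,5}; box has {1,5} → only 6 remains.
row 6, column 2 = 3: row 6 has {1,4,6}; col 2 has {1,2,4,5,6}; box has {1,6} → only 3 remains.
row 6, column 6 = 2: row 6 has {1,3,4,6}; col 6 has {1,5,6}; box has {1,5,6} → only 2 remains.
row 2, column 1 = 6: row 2 has {1,2,3,4,5}; col 1 has {1,3}; box has {1,2,3,4,5} → only 6 remains.
row 4, column 1 = 4: row 4 has {1,2,5,6}; col 1 has {1,3,6}; box has {1,3,6} → only 4 remains.
row 4, column 6 = 3: row 4 has {1,2,4,5,6}; col 6 has {1,2,5,6}; box has {1,2,5,6} → only 3 remains.
row 5, column 1 = 2: row 5 has {1,3,5,6}; col 1 has {1,3,4,6}; box has {1,3,4,6} → only 2 remains.

2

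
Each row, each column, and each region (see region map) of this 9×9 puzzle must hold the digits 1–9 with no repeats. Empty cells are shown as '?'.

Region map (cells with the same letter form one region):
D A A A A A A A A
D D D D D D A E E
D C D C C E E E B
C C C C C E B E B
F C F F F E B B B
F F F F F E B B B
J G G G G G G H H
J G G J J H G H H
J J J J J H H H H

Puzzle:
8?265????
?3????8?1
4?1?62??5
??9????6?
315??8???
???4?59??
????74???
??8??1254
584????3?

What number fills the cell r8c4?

r3c2 = 7: row 3 has {1,2,4,5,6}; col 2 has {1,3,8}; region has {1,6,9} → only 7 remains.
r3c7 = 3: row 3 has {1,2,4,5,6,7}; col 7 has {2,8,9}; region has {1,2,5,6,8} → only 3 remains.
r3c8 = 9: row 3 has {1,2,3,4,5,6,7}; col 8 has {3,5,6}; region has {1,2,3,5,6,8} → only 9 remains.
r4c1 = 2: row 4 has {6,9}; col 1 has {3,4,5,8}; region has {1,6,7,9} → only 2 remains.
r4c6 = 7: row 4 has {2,6,9}; col 6 has {1,2,4,5,8}; region has {1,2,3,5,6,8,9} → only 7 remains.
r2c8 = 4: row 2 has {1,3,8}; col 8 has {3,5,6,9}; region has {1,2,3,5,6,7,8,9} → only 4 remains.
r3c4 = 8: row 3 has {1,2,3,4,5,6,7,9}; col 4 has {4,6}; region has {1,2,6,7,9} → only 8 remains.
r2c4 = 5: in row 2, 5 can only go here (every other open cell in that row sees a 5).
r4c4 = 3: row 4 has {2,6,7,9}; col 4 has {4,5,6,8}; region has {1,2,6,7,8,9} → only 3 remains.
r4c5 = 4: row 4 has {2,3,6,7,9}; col 5 has {5,6,7}; region has {1,2,3,6,7,8,9} → only 4 remains.
r4c7 = 1: row 4 has {2,3,4,6,7,9}; col 7 has {2,3,8,9}; region has {5,9} → only 1 remains.
r4c9 = 8: row 4 has {1,2,3,4,6,7,9}; col 9 has {1,4,5}; region has {1,5,9} → only 8 remains.
r4c2 = 5: row 4 has {1,2,3,4,6,7,8,9}; col 2 has {1,3,7,8}; region has {1,2,3,4,6,7,8,9} → only 5 remains.
r1c8 = 1: in row 1, 1 can only go here (every other open cell in that row sees a 1).
r2c5 = 2: in row 2, 2 can only go here (every other open cell in that row sees a 2).
r5c5 = 9: row 5 has {1,3,5,8}; col 5 has {2,4,5,6,7}; region has {3,4,5} → only 9 remains.
r8c5 = 3: row 8 has {1,2,4,5,8}; col 5 has {2,4,5,6,7,9}; region has {4,5,8} → only 3 remains.
r9c5 = 1: row 9 has {3,4,5,8}; col 5 has {2,3,4,5,6,7,9}; region has {3,4,5,8} → only 1 remains.
r6c5 = 8: row 6 has {4,5,9}; col 5 has {1,2,3,4,5,6,7,9}; region has {3,4,5,9} → only 8 remains.
r5c7 = 4: in row 5, 4 can only go here (every other open cell in that row sees a 4).
r1c7 = 7: row 1 has {1,2,5,6,8}; col 7 has {1,2,3,4,8,9}; region has {1,2,5,6,8} → only 7 remains.
r9c7 = 6: row 9 has {1,3,4,5,8}; col 7 has {1,2,3,4,7,8,9}; region has {1,3,4,5} → only 6 remains.
r7c7 = 5: row 7 has {4,7}; col 7 has {1,2,3,4,6,7,8,9}; region has {2,4,7,8} → only 5 remains.
r9c6 = 9: row 9 has {1,3,4,5,6,8}; col 6 has {1,2,4,5,7,8}; region has {1,3,4,5,6} → only 9 remains.
r1c6 = 3: row 1 has {1,2,5,6,7,8}; col 6 has {1,2,4,5,7,8,9}; region has {1,2,5,6,7,8} → only 3 remains.
r1c9 = 9: row 1 has {1,2,3,5,6,7,8}; col 9 has {1,4,5,8}; region has {1,2,3,5,6,7,8} → only 9 remains.
r2c6 = 6: row 2 has {1,2,3,4,5,8}; col 6 has {1,2,3,4,5,7,8,9}; region has {1,2,3,4,5,8} → only 6 remains.
r7c9 = 2: row 7 has {4,5,7}; col 9 has {1,4,5,8,9}; region has {1,3,4,5,6,9} → only 2 remains.
r9c9 = 7: row 9 has {1,3,4,5,6,8,9}; col 9 has {1,2,4,5,8,9}; region has {1,2,3,4,5,6,9} → only 7 remains.
r1c2 = 4: row 1 has {1,2,3,5,6,7,8,9}; col 2 has {1,3,5,7,8}; region has {1,2,3,5,6,7,8,9} → only 4 remains.
r2c3 = 7: row 2 has {1,2,3,4,5,6,8}; col 3 has {1,2,4,5,8,9}; region has {1,2,3,4,5,6,8} → only 7 remains.
r5c9 = 6: row 5 has {1,3,4,5,8,9}; col 9 has {1,2,4,5,7,8,9}; region has {1,4,5,8,9} → only 6 remains.
r6c3 = 6: row 6 has {4,5,8,9}; col 3 has {1,2,4,5,7,8,9}; region has {3,4,5,8,9} → only 6 remains.
r6c9 = 3: row 6 has {4,5,6,8,9}; col 9 has {1,2,4,5,6,7,8,9}; region has {1,4,5,6,8,9} → only 3 remains.
r7c3 = 3: row 7 has {2,4,5,7}; col 3 has {1,2,4,5,6,7,8,9}; region has {2,4,5,7,8} → only 3 remains.
r7c8 = 8: row 7 has {2,3,4,5,7}; col 8 has {1,3,4,5,6,9}; region has {1,2,3,4,5,6,7,9} → only 8 remains.
r9c4 = 2: row 9 has {1,3,4,5,6,7,8,9}; col 4 has {3,4,5,6,8}; region has {1,3,4,5,8} → only 2 remains.
r2c1 = 9: row 2 has {1,2,3,4,5,6,7,8}; col 1 has {2,3,4,5,8}; region has {1,2,3,4,5,6,7,8} → only 9 remains.
r5c4 = 7: row 5 has {1,3,4,5,6,8,9}; col 4 has {2,3,4,5,6,8}; region has {3,4,5,6,8,9} → only 7 remains.
r5c8 = 2: row 5 has {1,3,4,5,6,7,8,9}; col 8 has {1,3,4,5,6,8,9}; region has {1,3,4,5,6,8,9} → only 2 remains.
r6c1 = 1: row 6 has {3,4,5,6,8,9}; col 1 has {2,3,4,5,8,9}; region has {3,4,5,6,7,8,9} → only 1 remains.
r6c2 = 2: row 6 has {1,3,4,5,6,8,9}; col 2 has {1,3,4,5,7,8}; region has {1,3,4,5,6,7,8,9} → only 2 remains.
r6c8 = 7: row 6 has {1,2,3,4,5,6,8,9}; col 8 has {1,2,3,4,5,6,8,9}; region has {1,2,3,4,5,6,8,9} → only 7 remains.
r7c1 = 6: row 7 has {2,3,4,5,7,8}; col 1 has {1,2,3,4,5,8,9}; region has {1,2,3,4,5,8} → only 6 remains.
r7c2 = 9: row 7 has {2,3,4,5,6,7,8}; col 2 has {1,2,3,4,5,7,8}; region has {2,3,4,5,7,8} → only 9 remains.
r7c4 = 1: row 7 has {2,3,4,5,6,7,8,9}; col 4 has {2,3,4,5,6,7,8}; region has {2,3,4,5,7,8,9} → only 1 remains.
r8c1 = 7: row 8 has {1,2,3,4,5,8}; col 1 has {1,2,3,4,5,6,8,9}; region has {1,2,3,4,5,6,8} → only 7 remains.
r8c2 = 6: row 8 has {1,2,3,4,5,7,8}; col 2 has {1,2,3,4,5,7,8,9}; region has {1,2,3,4,5,7,8,9} → only 6 remains.
r8c4 = 9: row 8 has {1,2,3,4,5,6,7,8}; col 4 has {1,2,3,4,5,6,7,8}; region has {1,2,3,4,5,6,7,8} → only 9 remains.

9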